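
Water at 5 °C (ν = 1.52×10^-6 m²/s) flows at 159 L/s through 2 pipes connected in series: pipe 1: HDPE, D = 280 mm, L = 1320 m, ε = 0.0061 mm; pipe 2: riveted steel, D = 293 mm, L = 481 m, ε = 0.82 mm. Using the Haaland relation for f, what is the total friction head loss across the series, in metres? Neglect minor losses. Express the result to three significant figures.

H ≈ 33.6 m

Pipe 1: V = 2.582 m/s, Re = 4.76×10^5, ε/D = 2.18×10^-5, f = 0.01343, h_1 = f(L/D)V²/2g = 21.52 m
Pipe 2: V = 2.358 m/s, Re = 4.55×10^5, ε/D = 0.00280, f = 0.02599, h_2 = f(L/D)V²/2g = 12.09 m
Series → Q common, losses add: H = Σh = 33.61 m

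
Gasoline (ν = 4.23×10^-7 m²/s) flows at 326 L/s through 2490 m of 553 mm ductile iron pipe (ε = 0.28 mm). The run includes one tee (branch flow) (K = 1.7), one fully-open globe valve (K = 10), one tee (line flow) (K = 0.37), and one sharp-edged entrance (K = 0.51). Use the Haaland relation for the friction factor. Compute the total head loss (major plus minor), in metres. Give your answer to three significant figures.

V = 4Q/(πD²) = 1.357 m/s; V²/2g = 0.09390 m
Re = 1.77×10^6, ε/D = 5.06×10^-4 → f = 0.01703 (Haaland)
Major: h_f = f(L/D)·V²/2g = 0.01703·4503·0.09390 = 7.200 m
Minor: ΣK = 12.6; h_m = ΣK·V²/2g = 1.181 m
Total H_L = 7.200 + 1.181 = 8.382 m

H_L ≈ 8.38 m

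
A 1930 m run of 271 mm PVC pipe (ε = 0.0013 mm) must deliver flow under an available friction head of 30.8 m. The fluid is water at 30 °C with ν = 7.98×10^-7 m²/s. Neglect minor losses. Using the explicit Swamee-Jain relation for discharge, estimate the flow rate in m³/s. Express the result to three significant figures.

Swamee-Jain (Type II): Q = -0.965·√(gD⁵h_f/L)·ln[ε/(3.7D) + √(3.17ν²L/(gD³h_f))]
√(gD⁵h_f/L) = √(9.81·0.271⁵·30.8/1930) = 0.01513
ε/(3.7D) = 1.30×10^-6; √(3.17ν²L/(gD³h_f)) = 2.55×10^-5
Q = -0.965·0.01513·ln(2.675×10^-5) = 0.1537 m³/s
Check: V = 2.66 m/s, Re = 9.05×10^5, f = 0.01192, h_f = 30.7 m ≈ 30.8 m ✓

Q ≈ 0.154 m³/s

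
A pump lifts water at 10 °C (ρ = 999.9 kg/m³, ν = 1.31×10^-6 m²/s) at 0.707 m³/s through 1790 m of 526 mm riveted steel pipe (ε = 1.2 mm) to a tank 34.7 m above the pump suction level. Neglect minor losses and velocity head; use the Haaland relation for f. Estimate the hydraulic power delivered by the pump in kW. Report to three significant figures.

P_hyd ≈ 552 kW

V = 4Q/(πD²) = 3.254 m/s; Re = 1.31×10^6; ε/D = 0.00228; f = 0.02442
h_f = f(L/D)V²/2g = 44.84 m
Total head H = z + h_f = 34.7 + 44.84 = 79.54 m
P_hyd = ρgQH = 999.9·9.81·0.707·79.54 = 551.6 kW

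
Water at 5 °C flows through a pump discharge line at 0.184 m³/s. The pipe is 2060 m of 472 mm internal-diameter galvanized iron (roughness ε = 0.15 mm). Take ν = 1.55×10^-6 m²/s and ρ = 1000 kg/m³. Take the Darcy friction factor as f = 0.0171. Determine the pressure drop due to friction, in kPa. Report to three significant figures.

V = 4Q/(πD²) = 4·0.184/(π·0.472²) = 1.052 m/s
h_f = f(L/D)V²/(2g) = 0.01710·(2060/0.472)·1.052²/(2·9.81) = 4.206 m
Δp = ρg·h_f = 1000·9.81·4.206 = 41.26 kPa

Δp ≈ 41.3 kPa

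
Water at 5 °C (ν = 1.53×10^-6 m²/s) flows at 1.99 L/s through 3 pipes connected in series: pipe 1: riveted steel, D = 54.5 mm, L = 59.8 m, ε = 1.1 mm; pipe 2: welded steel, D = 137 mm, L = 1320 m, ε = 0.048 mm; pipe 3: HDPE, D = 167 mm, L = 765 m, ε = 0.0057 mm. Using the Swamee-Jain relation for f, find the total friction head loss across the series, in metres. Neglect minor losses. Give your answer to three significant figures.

H ≈ 2.39 m

Pipe 1: V = 0.8530 m/s, Re = 3.04×10^4, ε/D = 0.0202, f = 0.05059, h_1 = f(L/D)V²/2g = 2.059 m
Pipe 2: V = 0.1350 m/s, Re = 1.21×10^4, ε/D = 3.50×10^-4, f = 0.03009, h_2 = f(L/D)V²/2g = 0.2693 m
Pipe 3: V = 0.09085 m/s, Re = 9920, ε/D = 3.41×10^-5, f = 0.03110, h_3 = f(L/D)V²/2g = 0.05994 m
Series → Q common, losses add: H = Σh = 2.388 m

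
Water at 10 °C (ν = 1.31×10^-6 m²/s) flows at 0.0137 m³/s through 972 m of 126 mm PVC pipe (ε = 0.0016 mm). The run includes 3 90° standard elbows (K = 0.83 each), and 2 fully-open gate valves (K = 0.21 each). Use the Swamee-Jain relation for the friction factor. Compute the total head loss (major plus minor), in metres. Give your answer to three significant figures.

H_L ≈ 8.60 m

V = 4Q/(πD²) = 1.099 m/s; V²/2g = 0.06153 m
Re = 1.06×10^5, ε/D = 1.27×10^-5 → f = 0.01774 (Swamee-Jain)
Major: h_f = f(L/D)·V²/2g = 0.01774·7714·0.06153 = 8.420 m
Minor: ΣK = 2.91; h_m = ΣK·V²/2g = 0.1790 m
Total H_L = 8.420 + 0.1790 = 8.599 m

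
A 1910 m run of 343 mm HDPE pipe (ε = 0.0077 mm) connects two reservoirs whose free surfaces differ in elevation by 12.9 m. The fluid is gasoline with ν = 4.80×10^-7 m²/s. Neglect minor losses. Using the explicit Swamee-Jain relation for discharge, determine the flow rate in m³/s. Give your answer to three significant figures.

Q ≈ 0.183 m³/s

Swamee-Jain (Type II): Q = -0.965·√(gD⁵h_f/L)·ln[ε/(3.7D) + √(3.17ν²L/(gD³h_f))]
√(gD⁵h_f/L) = √(9.81·0.343⁵·12.9/1910) = 0.01774
ε/(3.7D) = 6.07×10^-6; √(3.17ν²L/(gD³h_f)) = 1.65×10^-5
Q = -0.965·0.01774·ln(2.260×10^-5) = 0.1831 m³/s
Check: V = 1.98 m/s, Re = 1.42×10^6, f = 0.01160, h_f = 12.9 m ≈ 12.9 m ✓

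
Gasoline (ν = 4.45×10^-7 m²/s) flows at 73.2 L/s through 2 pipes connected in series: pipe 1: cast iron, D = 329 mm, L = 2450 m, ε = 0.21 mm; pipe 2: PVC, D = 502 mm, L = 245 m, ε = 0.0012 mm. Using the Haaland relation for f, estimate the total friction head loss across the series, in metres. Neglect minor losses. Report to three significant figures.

H ≈ 5.18 m

Pipe 1: V = 0.8611 m/s, Re = 6.37×10^5, ε/D = 6.38×10^-4, f = 0.01826, h_1 = f(L/D)V²/2g = 5.138 m
Pipe 2: V = 0.3698 m/s, Re = 4.17×10^5, ε/D = 2.39×10^-6, f = 0.01352, h_2 = f(L/D)V²/2g = 0.04600 m
Series → Q common, losses add: H = Σh = 5.184 m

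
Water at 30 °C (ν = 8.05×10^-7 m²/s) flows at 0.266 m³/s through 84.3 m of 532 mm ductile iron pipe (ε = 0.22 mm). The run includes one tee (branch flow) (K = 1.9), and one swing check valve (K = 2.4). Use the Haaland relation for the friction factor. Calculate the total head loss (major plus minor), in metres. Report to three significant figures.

H_L ≈ 0.507 m

V = 4Q/(πD²) = 1.197 m/s; V²/2g = 0.07299 m
Re = 7.91×10^5, ε/D = 4.14×10^-4 → f = 0.01667 (Haaland)
Major: h_f = f(L/D)·V²/2g = 0.01667·158.5·0.07299 = 0.1928 m
Minor: ΣK = 4.30; h_m = ΣK·V²/2g = 0.3138 m
Total H_L = 0.1928 + 0.3138 = 0.5066 m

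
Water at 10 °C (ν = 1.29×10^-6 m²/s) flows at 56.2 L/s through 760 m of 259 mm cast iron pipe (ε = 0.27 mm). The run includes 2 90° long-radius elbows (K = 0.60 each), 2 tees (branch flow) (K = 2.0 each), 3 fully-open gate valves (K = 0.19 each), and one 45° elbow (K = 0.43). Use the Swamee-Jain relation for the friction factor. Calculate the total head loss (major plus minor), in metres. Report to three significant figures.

V = 4Q/(πD²) = 1.067 m/s; V²/2g = 0.05800 m
Re = 2.14×10^5, ε/D = 0.00104 → f = 0.02127 (Swamee-Jain)
Major: h_f = f(L/D)·V²/2g = 0.02127·2934·0.05800 = 3.620 m
Minor: ΣK = 6.20; h_m = ΣK·V²/2g = 0.3596 m
Total H_L = 3.620 + 0.3596 = 3.980 m

H_L ≈ 3.98 m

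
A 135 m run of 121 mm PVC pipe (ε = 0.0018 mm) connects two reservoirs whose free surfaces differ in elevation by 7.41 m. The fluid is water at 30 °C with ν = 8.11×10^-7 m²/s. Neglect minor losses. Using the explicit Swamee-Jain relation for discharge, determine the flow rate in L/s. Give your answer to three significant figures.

Q ≈ 35.7 L/s

Swamee-Jain (Type II): Q = -0.965·√(gD⁵h_f/L)·ln[ε/(3.7D) + √(3.17ν²L/(gD³h_f))]
√(gD⁵h_f/L) = √(9.81·0.121⁵·7.41/135) = 0.003737
ε/(3.7D) = 4.02×10^-6; √(3.17ν²L/(gD³h_f)) = 4.68×10^-5
Q = -0.965·0.003737·ln(5.077×10^-5) = 0.03566 m³/s
Check: V = 3.10 m/s, Re = 4.63×10^5, f = 0.01350, h_f = 7.38 m ≈ 7.41 m ✓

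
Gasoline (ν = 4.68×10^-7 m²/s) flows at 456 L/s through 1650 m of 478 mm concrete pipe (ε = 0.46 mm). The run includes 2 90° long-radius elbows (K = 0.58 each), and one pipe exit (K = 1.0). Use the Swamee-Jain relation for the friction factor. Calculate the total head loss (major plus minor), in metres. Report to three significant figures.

V = 4Q/(πD²) = 2.541 m/s; V²/2g = 0.3291 m
Re = 2.60×10^6, ε/D = 9.62×10^-4 → f = 0.01963 (Swamee-Jain)
Major: h_f = f(L/D)·V²/2g = 0.01963·3452·0.3291 = 22.30 m
Minor: ΣK = 2.16; h_m = ΣK·V²/2g = 0.7109 m
Total H_L = 22.30 + 0.7109 = 23.01 m

H_L ≈ 23.0 m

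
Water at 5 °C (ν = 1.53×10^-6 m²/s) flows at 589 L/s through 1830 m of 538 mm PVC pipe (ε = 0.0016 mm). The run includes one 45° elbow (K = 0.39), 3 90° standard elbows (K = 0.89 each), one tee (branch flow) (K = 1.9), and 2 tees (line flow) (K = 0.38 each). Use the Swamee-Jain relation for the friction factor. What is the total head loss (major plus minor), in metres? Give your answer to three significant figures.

H_L ≈ 15.8 m

V = 4Q/(πD²) = 2.591 m/s; V²/2g = 0.3422 m
Re = 9.11×10^5, ε/D = 2.97×10^-6 → f = 0.01186 (Swamee-Jain)
Major: h_f = f(L/D)·V²/2g = 0.01186·3401·0.3422 = 13.81 m
Minor: ΣK = 5.72; h_m = ΣK·V²/2g = 1.957 m
Total H_L = 13.81 + 1.957 = 15.76 m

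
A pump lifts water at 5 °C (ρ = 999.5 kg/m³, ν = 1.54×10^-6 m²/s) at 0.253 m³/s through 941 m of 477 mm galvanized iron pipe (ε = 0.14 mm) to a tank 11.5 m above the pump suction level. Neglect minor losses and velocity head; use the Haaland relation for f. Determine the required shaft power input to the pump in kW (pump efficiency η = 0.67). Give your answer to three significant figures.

P_shaft ≈ 54.7 kW

V = 4Q/(πD²) = 1.416 m/s; Re = 4.39×10^5; ε/D = 2.94×10^-4; f = 0.01625
h_f = f(L/D)V²/2g = 3.275 m
Total head H = z + h_f = 11.5 + 3.275 = 14.77 m
P_hyd = ρgQH = 999.5·9.81·0.253·14.77 = 36.65 kW
P_shaft = P_hyd/η = 36.65/0.67 = 54.70 kW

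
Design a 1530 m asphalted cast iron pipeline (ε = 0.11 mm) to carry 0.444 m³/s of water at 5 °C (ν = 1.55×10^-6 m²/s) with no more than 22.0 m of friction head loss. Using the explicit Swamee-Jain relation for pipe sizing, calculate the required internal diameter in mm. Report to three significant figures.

Swamee-Jain (Type III): D = 0.66·[ε^1.25·(LQ²/(gh_f))^4.75 + ν·Q^9.4·(L/(gh_f))^5.2]^0.04
LQ²/(gh_f) = 1.398; L/(gh_f) = 7.089
Term 1 = ε^1.25·(…)^4.75 = 5.52×10^-5; Term 2 = ν·Q^9.4·(…)^5.2 = 1.99×10^-5
D = 0.66·(5.52×10^-5 + 1.99×10^-5)^0.04 = 0.4514 m = 451 mm
Check: V = 2.77 m/s, Re = 8.08×10^5, f = 0.01540, h_f = 20.5 m ≈ 22.0 m ✓

D ≈ 451 mm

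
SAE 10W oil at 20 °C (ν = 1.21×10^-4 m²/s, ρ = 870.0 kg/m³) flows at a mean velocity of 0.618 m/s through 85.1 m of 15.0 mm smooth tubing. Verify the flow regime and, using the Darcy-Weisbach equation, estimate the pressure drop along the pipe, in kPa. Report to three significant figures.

Re = VD/ν = 0.618·0.01500/1.21×10^-4 = 76.6 → laminar (Re < 2300)
f = 64/Re = 0.8354
h_f = f(L/D)V²/(2g) = 0.8354·(85.1/0.01500)·0.618²/(2·9.81) = 92.26 m
Δp = ρg·h_f = 870.0·9.81·92.26 = 787.4 kPa

Δp ≈ 787 kPa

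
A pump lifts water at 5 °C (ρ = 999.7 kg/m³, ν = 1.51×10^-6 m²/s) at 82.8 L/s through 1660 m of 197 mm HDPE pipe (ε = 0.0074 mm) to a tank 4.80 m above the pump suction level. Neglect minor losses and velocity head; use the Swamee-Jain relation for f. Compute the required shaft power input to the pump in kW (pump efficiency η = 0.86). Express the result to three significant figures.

P_shaft ≈ 47.6 kW

V = 4Q/(πD²) = 2.716 m/s; Re = 3.54×10^5; ε/D = 3.76×10^-5; f = 0.01441
h_f = f(L/D)V²/2g = 45.66 m
Total head H = z + h_f = 4.80 + 45.66 = 50.46 m
P_hyd = ρgQH = 999.7·9.81·0.0828·50.46 = 40.97 kW
P_shaft = P_hyd/η = 40.97/0.86 = 47.64 kW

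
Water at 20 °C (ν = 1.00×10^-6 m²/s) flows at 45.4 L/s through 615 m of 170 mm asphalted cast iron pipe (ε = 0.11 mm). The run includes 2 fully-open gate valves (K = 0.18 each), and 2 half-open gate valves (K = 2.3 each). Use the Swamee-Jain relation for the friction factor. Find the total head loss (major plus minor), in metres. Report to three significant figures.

H_L ≈ 15.0 m

V = 4Q/(πD²) = 2.000 m/s; V²/2g = 0.2039 m
Re = 3.40×10^5, ε/D = 6.47×10^-4 → f = 0.01899 (Swamee-Jain)
Major: h_f = f(L/D)·V²/2g = 0.01899·3618·0.2039 = 14.01 m
Minor: ΣK = 4.96; h_m = ΣK·V²/2g = 1.011 m
Total H_L = 14.01 + 1.011 = 15.02 m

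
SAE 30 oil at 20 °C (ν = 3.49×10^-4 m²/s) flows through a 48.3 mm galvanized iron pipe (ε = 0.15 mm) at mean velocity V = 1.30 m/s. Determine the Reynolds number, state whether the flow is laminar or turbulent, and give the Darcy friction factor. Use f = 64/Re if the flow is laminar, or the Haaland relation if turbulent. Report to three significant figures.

Re = VD/ν = 1.300·0.0483/3.49×10^-4 = 180
Re < 2300 → laminar → f = 64/Re = 0.3557

Re ≈ 180; laminar; f = 64/Re ≈ 0.356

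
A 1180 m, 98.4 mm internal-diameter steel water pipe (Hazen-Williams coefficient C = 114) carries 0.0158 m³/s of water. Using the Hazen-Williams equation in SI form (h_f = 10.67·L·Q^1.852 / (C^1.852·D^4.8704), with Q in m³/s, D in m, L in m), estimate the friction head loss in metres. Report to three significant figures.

h_f ≈ 72.3 m

h_f = 10.67·1180·0.0158^1.852 / (114^1.852·0.0984^4.8704) = 72.29 m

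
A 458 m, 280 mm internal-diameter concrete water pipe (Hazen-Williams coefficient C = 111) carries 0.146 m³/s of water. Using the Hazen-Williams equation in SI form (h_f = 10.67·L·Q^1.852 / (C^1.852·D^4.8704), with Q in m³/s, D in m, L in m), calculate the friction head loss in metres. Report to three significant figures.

h_f ≈ 11.1 m

h_f = 10.67·458·0.146^1.852 / (111^1.852·0.280^4.8704) = 11.12 m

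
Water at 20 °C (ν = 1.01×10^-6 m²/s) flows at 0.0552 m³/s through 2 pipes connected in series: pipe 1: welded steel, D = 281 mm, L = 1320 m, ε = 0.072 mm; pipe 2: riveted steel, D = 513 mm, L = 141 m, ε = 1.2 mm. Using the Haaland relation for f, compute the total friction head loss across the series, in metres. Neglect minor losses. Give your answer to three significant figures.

H ≈ 3.22 m

Pipe 1: V = 0.8901 m/s, Re = 2.48×10^5, ε/D = 2.56×10^-4, f = 0.01682, h_1 = f(L/D)V²/2g = 3.190 m
Pipe 2: V = 0.2671 m/s, Re = 1.36×10^5, ε/D = 0.00234, f = 0.02550, h_2 = f(L/D)V²/2g = 0.02548 m
Series → Q common, losses add: H = Σh = 3.216 m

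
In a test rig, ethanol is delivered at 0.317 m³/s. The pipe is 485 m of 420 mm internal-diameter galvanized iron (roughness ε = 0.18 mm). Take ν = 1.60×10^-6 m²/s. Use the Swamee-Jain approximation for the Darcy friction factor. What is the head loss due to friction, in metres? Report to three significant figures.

V = 4Q/(πD²) = 4·0.317/(π·0.420²) = 2.288 m/s
Re = VD/ν = 2.288·0.420/1.60×10^-6 = 6.01×10^5 → turbulent
ε/D = 0.18/420 = 4.29×10^-4
Swamee-Jain: f = 0.01715
h_f = f(L/D)V²/(2g) = 0.01715·(485/0.420)·2.288²/(2·9.81) = 5.284 m

h_f ≈ 5.28 m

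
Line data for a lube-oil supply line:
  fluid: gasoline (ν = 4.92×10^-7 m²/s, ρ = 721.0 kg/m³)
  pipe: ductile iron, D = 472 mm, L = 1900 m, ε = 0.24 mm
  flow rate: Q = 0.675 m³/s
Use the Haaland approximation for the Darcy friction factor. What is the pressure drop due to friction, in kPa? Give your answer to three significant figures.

Δp ≈ 365 kPa

V = 4Q/(πD²) = 4·0.675/(π·0.472²) = 3.858 m/s
Re = VD/ν = 3.858·0.472/4.92×10^-7 = 3.70×10^6 → turbulent
ε/D = 0.24/472 = 5.08×10^-4
Haaland: f = 0.01692
h_f = f(L/D)V²/(2g) = 0.01692·(1900/0.472)·3.858²/(2·9.81) = 51.65 m
Δp = ρg·h_f = 721.0·9.81·51.65 = 365.3 kPa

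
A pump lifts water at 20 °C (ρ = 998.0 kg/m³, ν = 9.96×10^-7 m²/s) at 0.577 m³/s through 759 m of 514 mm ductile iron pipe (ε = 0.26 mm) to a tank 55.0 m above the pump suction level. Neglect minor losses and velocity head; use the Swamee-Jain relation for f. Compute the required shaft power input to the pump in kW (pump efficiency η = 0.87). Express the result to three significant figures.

P_shaft ≈ 422 kW

V = 4Q/(πD²) = 2.781 m/s; Re = 1.44×10^6; ε/D = 5.06×10^-4; f = 0.01718
h_f = f(L/D)V²/2g = 9.998 m
Total head H = z + h_f = 55.0 + 9.998 = 65.00 m
P_hyd = ρgQH = 998.0·9.81·0.577·65.00 = 367.2 kW
P_shaft = P_hyd/η = 367.2/0.87 = 422.0 kW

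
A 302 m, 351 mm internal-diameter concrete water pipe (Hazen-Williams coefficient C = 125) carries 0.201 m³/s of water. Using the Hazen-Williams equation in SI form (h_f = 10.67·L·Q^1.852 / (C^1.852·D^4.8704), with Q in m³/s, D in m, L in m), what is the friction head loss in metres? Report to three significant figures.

h_f ≈ 3.54 m

h_f = 10.67·302·0.201^1.852 / (125^1.852·0.351^4.8704) = 3.538 m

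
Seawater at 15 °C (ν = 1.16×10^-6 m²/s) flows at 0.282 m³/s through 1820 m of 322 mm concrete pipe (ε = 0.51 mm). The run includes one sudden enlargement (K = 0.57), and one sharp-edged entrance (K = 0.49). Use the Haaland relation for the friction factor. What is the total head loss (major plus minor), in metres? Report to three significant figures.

H_L ≈ 77.6 m

V = 4Q/(πD²) = 3.463 m/s; V²/2g = 0.6112 m
Re = 9.61×10^5, ε/D = 0.00158 → f = 0.02228 (Haaland)
Major: h_f = f(L/D)·V²/2g = 0.02228·5652·0.6112 = 76.96 m
Minor: ΣK = 1.06; h_m = ΣK·V²/2g = 0.6479 m
Total H_L = 76.96 + 0.6479 = 77.61 m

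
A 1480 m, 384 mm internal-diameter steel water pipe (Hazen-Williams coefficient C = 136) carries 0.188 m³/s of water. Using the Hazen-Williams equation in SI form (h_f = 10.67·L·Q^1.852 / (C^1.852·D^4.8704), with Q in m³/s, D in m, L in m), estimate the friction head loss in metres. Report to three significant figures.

h_f ≈ 8.46 m

h_f = 10.67·1480·0.188^1.852 / (136^1.852·0.384^4.8704) = 8.459 m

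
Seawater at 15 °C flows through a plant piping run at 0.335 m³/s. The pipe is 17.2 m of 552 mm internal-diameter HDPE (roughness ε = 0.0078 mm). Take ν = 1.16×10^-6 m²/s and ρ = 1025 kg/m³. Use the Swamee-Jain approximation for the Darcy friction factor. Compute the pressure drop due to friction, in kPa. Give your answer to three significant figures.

Δp ≈ 0.398 kPa

V = 4Q/(πD²) = 4·0.335/(π·0.552²) = 1.400 m/s
Re = VD/ν = 1.400·0.552/1.16×10^-6 = 6.66×10^5 → turbulent
ε/D = 0.0078/552 = 1.41×10^-5
Swamee-Jain: f = 0.01271
h_f = f(L/D)V²/(2g) = 0.01271·(17.2/0.552)·1.400²/(2·9.81) = 0.03956 m
Δp = ρg·h_f = 1025·9.81·0.03956 = 0.3978 kPa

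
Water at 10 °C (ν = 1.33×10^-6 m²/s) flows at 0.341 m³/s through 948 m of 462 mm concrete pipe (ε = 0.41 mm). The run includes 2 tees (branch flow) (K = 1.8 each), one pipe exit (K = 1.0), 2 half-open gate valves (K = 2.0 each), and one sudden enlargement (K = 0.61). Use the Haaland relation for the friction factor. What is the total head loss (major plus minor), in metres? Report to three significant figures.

V = 4Q/(πD²) = 2.034 m/s; V²/2g = 0.2109 m
Re = 7.07×10^5, ε/D = 8.87×10^-4 → f = 0.01952 (Haaland)
Major: h_f = f(L/D)·V²/2g = 0.01952·2052·0.2109 = 8.448 m
Minor: ΣK = 9.21; h_m = ΣK·V²/2g = 1.942 m
Total H_L = 8.448 + 1.942 = 10.39 m

H_L ≈ 10.4 m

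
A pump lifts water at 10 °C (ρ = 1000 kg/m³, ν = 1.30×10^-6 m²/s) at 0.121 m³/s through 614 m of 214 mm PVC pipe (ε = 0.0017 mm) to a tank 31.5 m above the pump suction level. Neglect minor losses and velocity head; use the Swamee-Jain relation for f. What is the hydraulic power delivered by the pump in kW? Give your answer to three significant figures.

P_hyd ≈ 62.9 kW

V = 4Q/(πD²) = 3.364 m/s; Re = 5.54×10^5; ε/D = 7.94×10^-6; f = 0.01299
h_f = f(L/D)V²/2g = 21.50 m
Total head H = z + h_f = 31.5 + 21.50 = 53.00 m
P_hyd = ρgQH = 1000·9.81·0.121·53.00 = 62.91 kW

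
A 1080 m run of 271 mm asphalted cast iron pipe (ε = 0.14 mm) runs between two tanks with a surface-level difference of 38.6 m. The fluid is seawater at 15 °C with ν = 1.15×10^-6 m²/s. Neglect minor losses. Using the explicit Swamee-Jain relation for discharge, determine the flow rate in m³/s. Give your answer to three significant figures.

Swamee-Jain (Type II): Q = -0.965·√(gD⁵h_f/L)·ln[ε/(3.7D) + √(3.17ν²L/(gD³h_f))]
√(gD⁵h_f/L) = √(9.81·0.271⁵·38.6/1080) = 0.02264
ε/(3.7D) = 1.40×10^-4; √(3.17ν²L/(gD³h_f)) = 2.45×10^-5
Q = -0.965·0.02264·ln(1.641×10^-4) = 0.1904 m³/s
Check: V = 3.30 m/s, Re = 7.78×10^5, f = 0.01755, h_f = 38.8 m ≈ 38.6 m ✓

Q ≈ 0.190 m³/s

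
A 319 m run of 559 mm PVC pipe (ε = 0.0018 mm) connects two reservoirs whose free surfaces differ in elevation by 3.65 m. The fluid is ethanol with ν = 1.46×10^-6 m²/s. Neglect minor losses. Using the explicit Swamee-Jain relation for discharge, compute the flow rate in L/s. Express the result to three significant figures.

Q ≈ 819 L/s

Swamee-Jain (Type II): Q = -0.965·√(gD⁵h_f/L)·ln[ε/(3.7D) + √(3.17ν²L/(gD³h_f))]
√(gD⁵h_f/L) = √(9.81·0.559⁵·3.65/319) = 0.07827
ε/(3.7D) = 8.70×10^-7; √(3.17ν²L/(gD³h_f)) = 1.86×10^-5
Q = -0.965·0.07827·ln(1.943×10^-5) = 0.8194 m³/s
Check: V = 3.34 m/s, Re = 1.28×10^6, f = 0.01124, h_f = 3.64 m ≈ 3.65 m ✓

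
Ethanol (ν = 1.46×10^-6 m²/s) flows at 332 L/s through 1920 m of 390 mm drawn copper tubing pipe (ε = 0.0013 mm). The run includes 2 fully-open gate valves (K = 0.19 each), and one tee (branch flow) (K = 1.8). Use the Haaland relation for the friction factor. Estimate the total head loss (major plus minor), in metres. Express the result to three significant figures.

H_L ≈ 24.6 m

V = 4Q/(πD²) = 2.779 m/s; V²/2g = 0.3937 m
Re = 7.42×10^5, ε/D = 3.33×10^-6 → f = 0.01223 (Haaland)
Major: h_f = f(L/D)·V²/2g = 0.01223·4923·0.3937 = 23.71 m
Minor: ΣK = 2.18; h_m = ΣK·V²/2g = 0.8582 m
Total H_L = 23.71 + 0.8582 = 24.57 m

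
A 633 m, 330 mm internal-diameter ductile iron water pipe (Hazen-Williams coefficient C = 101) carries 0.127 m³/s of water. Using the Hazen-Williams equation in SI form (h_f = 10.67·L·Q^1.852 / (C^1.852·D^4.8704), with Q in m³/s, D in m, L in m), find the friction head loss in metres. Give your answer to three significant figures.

h_f ≈ 6.35 m

h_f = 10.67·633·0.127^1.852 / (101^1.852·0.330^4.8704) = 6.351 m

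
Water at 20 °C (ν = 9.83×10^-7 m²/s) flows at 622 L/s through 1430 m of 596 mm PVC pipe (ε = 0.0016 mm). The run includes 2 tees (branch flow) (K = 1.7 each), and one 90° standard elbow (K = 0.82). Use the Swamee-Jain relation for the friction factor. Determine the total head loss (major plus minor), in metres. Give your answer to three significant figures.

V = 4Q/(πD²) = 2.230 m/s; V²/2g = 0.2533 m
Re = 1.35×10^6, ε/D = 2.68×10^-6 → f = 0.01112 (Swamee-Jain)
Major: h_f = f(L/D)·V²/2g = 0.01112·2399·0.2533 = 6.760 m
Minor: ΣK = 4.22; h_m = ΣK·V²/2g = 1.069 m
Total H_L = 6.760 + 1.069 = 7.830 m

H_L ≈ 7.83 m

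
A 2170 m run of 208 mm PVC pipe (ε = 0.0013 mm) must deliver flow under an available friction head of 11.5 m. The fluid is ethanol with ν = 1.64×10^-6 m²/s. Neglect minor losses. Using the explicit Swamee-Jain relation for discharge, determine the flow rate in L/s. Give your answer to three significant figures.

Swamee-Jain (Type II): Q = -0.965·√(gD⁵h_f/L)·ln[ε/(3.7D) + √(3.17ν²L/(gD³h_f))]
√(gD⁵h_f/L) = √(9.81·0.208⁵·11.5/2170) = 0.004499
ε/(3.7D) = 1.69×10^-6; √(3.17ν²L/(gD³h_f)) = 1.35×10^-4
Q = -0.965·0.004499·ln(1.367×10^-4) = 0.03863 m³/s
Check: V = 1.14 m/s, Re = 1.44×10^5, f = 0.01662, h_f = 11.4 m ≈ 11.5 m ✓

Q ≈ 38.6 L/s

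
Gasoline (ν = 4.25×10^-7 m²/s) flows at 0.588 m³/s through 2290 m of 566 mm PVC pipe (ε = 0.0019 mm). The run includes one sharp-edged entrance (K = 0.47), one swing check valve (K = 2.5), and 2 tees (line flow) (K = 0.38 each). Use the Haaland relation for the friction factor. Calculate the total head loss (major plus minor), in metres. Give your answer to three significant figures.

H_L ≈ 12.1 m

V = 4Q/(πD²) = 2.337 m/s; V²/2g = 0.2784 m
Re = 3.11×10^6, ε/D = 3.36×10^-6 → f = 0.009781 (Haaland)
Major: h_f = f(L/D)·V²/2g = 0.009781·4046·0.2784 = 11.02 m
Minor: ΣK = 3.73; h_m = ΣK·V²/2g = 1.038 m
Total H_L = 11.02 + 1.038 = 12.05 m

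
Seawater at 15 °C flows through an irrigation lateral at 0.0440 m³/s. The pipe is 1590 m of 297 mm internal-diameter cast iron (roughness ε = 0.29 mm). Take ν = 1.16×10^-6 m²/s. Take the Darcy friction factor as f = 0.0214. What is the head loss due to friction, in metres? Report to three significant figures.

V = 4Q/(πD²) = 4·0.0440/(π·0.297²) = 0.6351 m/s
h_f = f(L/D)V²/(2g) = 0.02140·(1590/0.297)·0.6351²/(2·9.81) = 2.355 m

h_f ≈ 2.36 m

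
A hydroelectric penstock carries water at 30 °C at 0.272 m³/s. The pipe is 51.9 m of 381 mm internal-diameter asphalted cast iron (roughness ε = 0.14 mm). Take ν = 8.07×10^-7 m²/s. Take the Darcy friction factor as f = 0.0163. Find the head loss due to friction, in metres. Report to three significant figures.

V = 4Q/(πD²) = 4·0.272/(π·0.381²) = 2.386 m/s
h_f = f(L/D)V²/(2g) = 0.01630·(51.9/0.381)·2.386²/(2·9.81) = 0.6442 m

h_f ≈ 0.644 m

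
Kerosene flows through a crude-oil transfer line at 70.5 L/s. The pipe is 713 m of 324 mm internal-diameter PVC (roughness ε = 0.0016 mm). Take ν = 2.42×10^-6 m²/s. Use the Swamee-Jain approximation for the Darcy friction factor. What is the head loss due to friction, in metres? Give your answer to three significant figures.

h_f ≈ 1.43 m

V = 4Q/(πD²) = 4·0.0705/(π·0.324²) = 0.8551 m/s
Re = VD/ν = 0.8551·0.324/2.42×10^-6 = 1.14×10^5 → turbulent
ε/D = 0.0016/324 = 4.94×10^-6
Swamee-Jain: f = 0.01740
h_f = f(L/D)V²/(2g) = 0.01740·(713/0.324)·0.8551²/(2·9.81) = 1.427 m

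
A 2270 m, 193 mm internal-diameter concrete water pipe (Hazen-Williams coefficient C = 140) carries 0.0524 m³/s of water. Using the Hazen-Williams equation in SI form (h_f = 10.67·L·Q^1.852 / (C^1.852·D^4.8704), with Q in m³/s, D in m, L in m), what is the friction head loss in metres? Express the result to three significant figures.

h_f ≈ 32.9 m

h_f = 10.67·2270·0.0524^1.852 / (140^1.852·0.193^4.8704) = 32.91 m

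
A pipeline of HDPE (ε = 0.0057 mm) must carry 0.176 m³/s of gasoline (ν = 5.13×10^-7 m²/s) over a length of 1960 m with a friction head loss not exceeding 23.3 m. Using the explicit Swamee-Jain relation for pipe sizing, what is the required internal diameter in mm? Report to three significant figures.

D ≈ 303 mm

Swamee-Jain (Type III): D = 0.66·[ε^1.25·(LQ²/(gh_f))^4.75 + ν·Q^9.4·(L/(gh_f))^5.2]^0.04
LQ²/(gh_f) = 0.2656; L/(gh_f) = 8.575
Term 1 = ε^1.25·(…)^4.75 = 5.13×10^-10; Term 2 = ν·Q^9.4·(…)^5.2 = 2.96×10^-9
D = 0.66·(5.13×10^-10 + 2.96×10^-9)^0.04 = 0.3028 m = 303 mm
Check: V = 2.44 m/s, Re = 1.44×10^6, f = 0.01148, h_f = 22.6 m ≈ 23.3 m ✓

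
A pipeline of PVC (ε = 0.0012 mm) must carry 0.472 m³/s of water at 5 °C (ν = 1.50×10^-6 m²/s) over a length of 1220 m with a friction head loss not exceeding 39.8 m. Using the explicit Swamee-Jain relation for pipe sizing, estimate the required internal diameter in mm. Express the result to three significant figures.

D ≈ 369 mm

Swamee-Jain (Type III): D = 0.66·[ε^1.25·(LQ²/(gh_f))^4.75 + ν·Q^9.4·(L/(gh_f))^5.2]^0.04
LQ²/(gh_f) = 0.6961; L/(gh_f) = 3.125
Term 1 = ε^1.25·(…)^4.75 = 7.11×10^-9; Term 2 = ν·Q^9.4·(…)^5.2 = 4.83×10^-7
D = 0.66·(7.11×10^-9 + 4.83×10^-7)^0.04 = 0.3691 m = 369 mm
Check: V = 4.41 m/s, Re = 1.09×10^6, f = 0.01153, h_f = 37.8 m ≈ 39.8 m ✓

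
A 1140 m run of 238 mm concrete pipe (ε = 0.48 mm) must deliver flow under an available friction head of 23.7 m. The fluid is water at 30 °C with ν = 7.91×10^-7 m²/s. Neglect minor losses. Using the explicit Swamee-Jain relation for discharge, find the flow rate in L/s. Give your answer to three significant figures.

Q ≈ 89.9 L/s

Swamee-Jain (Type II): Q = -0.965·√(gD⁵h_f/L)·ln[ε/(3.7D) + √(3.17ν²L/(gD³h_f))]
√(gD⁵h_f/L) = √(9.81·0.238⁵·23.7/1140) = 0.01248
ε/(3.7D) = 5.45×10^-4; √(3.17ν²L/(gD³h_f)) = 2.69×10^-5
Q = -0.965·0.01248·ln(5.719×10^-4) = 0.08992 m³/s
Check: V = 2.02 m/s, Re = 6.08×10^5, f = 0.02387, h_f = 23.8 m ≈ 23.7 m ✓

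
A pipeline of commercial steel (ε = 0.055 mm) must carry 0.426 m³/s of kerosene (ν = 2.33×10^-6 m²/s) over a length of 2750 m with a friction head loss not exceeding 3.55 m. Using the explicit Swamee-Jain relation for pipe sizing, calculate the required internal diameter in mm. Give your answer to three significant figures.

Swamee-Jain (Type III): D = 0.66·[ε^1.25·(LQ²/(gh_f))^4.75 + ν·Q^9.4·(L/(gh_f))^5.2]^0.04
LQ²/(gh_f) = 14.33; L/(gh_f) = 78.97
Term 1 = ε^1.25·(…)^4.75 = 1.47; Term 2 = ν·Q^9.4·(…)^5.2 = 5.63
D = 0.66·(1.47 + 5.63)^0.04 = 0.7138 m = 714 mm
Check: V = 1.06 m/s, Re = 3.26×10^5, f = 0.01503, h_f = 3.34 m ≈ 3.55 m ✓

D ≈ 714 mm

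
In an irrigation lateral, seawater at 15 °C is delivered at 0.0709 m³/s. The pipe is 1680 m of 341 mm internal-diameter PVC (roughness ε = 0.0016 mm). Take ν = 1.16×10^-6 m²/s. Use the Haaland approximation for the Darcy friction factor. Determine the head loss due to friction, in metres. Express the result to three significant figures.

V = 4Q/(πD²) = 4·0.0709/(π·0.341²) = 0.7763 m/s
Re = VD/ν = 0.7763·0.341/1.16×10^-6 = 2.28×10^5 → turbulent
ε/D = 0.0016/341 = 4.69×10^-6
Haaland: f = 0.01514
h_f = f(L/D)V²/(2g) = 0.01514·(1680/0.341)·0.7763²/(2·9.81) = 2.291 m

h_f ≈ 2.29 m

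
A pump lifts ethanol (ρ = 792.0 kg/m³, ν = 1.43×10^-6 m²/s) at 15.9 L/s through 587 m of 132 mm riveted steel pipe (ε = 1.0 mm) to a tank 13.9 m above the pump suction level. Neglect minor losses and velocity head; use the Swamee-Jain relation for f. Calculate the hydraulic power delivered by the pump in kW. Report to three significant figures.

P_hyd ≈ 3.06 kW

V = 4Q/(πD²) = 1.162 m/s; Re = 1.07×10^5; ε/D = 0.00758; f = 0.03549
h_f = f(L/D)V²/2g = 10.86 m
Total head H = z + h_f = 13.9 + 10.86 = 24.76 m
P_hyd = ρgQH = 792.0·9.81·0.0159·24.76 = 3.059 kW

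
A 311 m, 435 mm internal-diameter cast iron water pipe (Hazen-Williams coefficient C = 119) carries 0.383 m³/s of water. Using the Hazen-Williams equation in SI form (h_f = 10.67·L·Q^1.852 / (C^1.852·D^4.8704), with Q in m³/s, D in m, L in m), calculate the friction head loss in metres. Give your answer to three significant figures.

h_f ≈ 4.63 m

h_f = 10.67·311·0.383^1.852 / (119^1.852·0.435^4.8704) = 4.632 m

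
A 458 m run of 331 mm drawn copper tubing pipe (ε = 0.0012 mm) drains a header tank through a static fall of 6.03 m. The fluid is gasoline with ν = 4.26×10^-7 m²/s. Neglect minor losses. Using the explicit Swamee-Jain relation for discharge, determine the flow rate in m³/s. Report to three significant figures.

Q ≈ 0.248 m³/s

Swamee-Jain (Type II): Q = -0.965·√(gD⁵h_f/L)·ln[ε/(3.7D) + √(3.17ν²L/(gD³h_f))]
√(gD⁵h_f/L) = √(9.81·0.331⁵·6.03/458) = 0.02265
ε/(3.7D) = 9.80×10^-7; √(3.17ν²L/(gD³h_f)) = 1.11×10^-5
Q = -0.965·0.02265·ln(1.206×10^-5) = 0.2476 m³/s
Check: V = 2.88 m/s, Re = 2.24×10^6, f = 0.01033, h_f = 6.03 m ≈ 6.03 m ✓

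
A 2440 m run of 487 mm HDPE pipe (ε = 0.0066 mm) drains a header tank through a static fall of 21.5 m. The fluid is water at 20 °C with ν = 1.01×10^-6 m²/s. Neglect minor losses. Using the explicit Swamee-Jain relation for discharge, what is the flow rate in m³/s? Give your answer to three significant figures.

Swamee-Jain (Type II): Q = -0.965·√(gD⁵h_f/L)·ln[ε/(3.7D) + √(3.17ν²L/(gD³h_f))]
√(gD⁵h_f/L) = √(9.81·0.487⁵·21.5/2440) = 0.04866
ε/(3.7D) = 3.66×10^-6; √(3.17ν²L/(gD³h_f)) = 1.80×10^-5
Q = -0.965·0.04866·ln(2.166×10^-5) = 0.5043 m³/s
Check: V = 2.71 m/s, Re = 1.31×10^6, f = 0.01149, h_f = 21.5 m ≈ 21.5 m ✓

Q ≈ 0.504 m³/s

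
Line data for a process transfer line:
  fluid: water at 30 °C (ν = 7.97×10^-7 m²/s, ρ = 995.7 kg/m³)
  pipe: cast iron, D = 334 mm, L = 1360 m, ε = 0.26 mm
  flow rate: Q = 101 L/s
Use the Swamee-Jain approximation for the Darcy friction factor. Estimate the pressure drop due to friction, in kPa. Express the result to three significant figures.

V = 4Q/(πD²) = 4·0.101/(π·0.334²) = 1.153 m/s
Re = VD/ν = 1.153·0.334/7.97×10^-7 = 4.83×10^5 → turbulent
ε/D = 0.26/334 = 7.78×10^-4
Swamee-Jain: f = 0.01935
h_f = f(L/D)V²/(2g) = 0.01935·(1360/0.334)·1.153²/(2·9.81) = 5.336 m
Δp = ρg·h_f = 995.7·9.81·5.336 = 52.12 kPa

Δp ≈ 52.1 kPa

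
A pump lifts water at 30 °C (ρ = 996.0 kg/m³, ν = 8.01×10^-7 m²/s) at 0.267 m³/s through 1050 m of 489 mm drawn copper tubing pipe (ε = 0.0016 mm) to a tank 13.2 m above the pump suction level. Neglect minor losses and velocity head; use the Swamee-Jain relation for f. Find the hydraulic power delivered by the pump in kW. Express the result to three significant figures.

V = 4Q/(πD²) = 1.422 m/s; Re = 8.68×10^5; ε/D = 3.27×10^-6; f = 0.01196
h_f = f(L/D)V²/2g = 2.647 m
Total head H = z + h_f = 13.2 + 2.647 = 15.85 m
P_hyd = ρgQH = 996.0·9.81·0.267·15.85 = 41.34 kW

P_hyd ≈ 41.3 kW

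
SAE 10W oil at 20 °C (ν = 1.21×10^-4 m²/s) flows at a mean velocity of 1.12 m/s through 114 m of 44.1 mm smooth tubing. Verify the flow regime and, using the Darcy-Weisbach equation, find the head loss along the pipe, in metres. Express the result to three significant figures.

h_f ≈ 25.9 m

Re = VD/ν = 1.12·0.04410/1.21×10^-4 = 408 → laminar (Re < 2300)
f = 64/Re = 0.1568
h_f = f(L/D)V²/(2g) = 0.1568·(114/0.04410)·1.12²/(2·9.81) = 25.91 m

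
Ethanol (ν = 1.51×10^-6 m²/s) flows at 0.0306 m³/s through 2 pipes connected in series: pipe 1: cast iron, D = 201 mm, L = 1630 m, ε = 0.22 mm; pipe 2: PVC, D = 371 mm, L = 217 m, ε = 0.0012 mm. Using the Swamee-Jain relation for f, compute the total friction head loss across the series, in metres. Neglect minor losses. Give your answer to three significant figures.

Pipe 1: V = 0.9644 m/s, Re = 1.28×10^5, ε/D = 0.00109, f = 0.02220, h_1 = f(L/D)V²/2g = 8.534 m
Pipe 2: V = 0.2831 m/s, Re = 6.95×10^4, ε/D = 3.23×10^-6, f = 0.01932, h_2 = f(L/D)V²/2g = 0.04614 m
Series → Q common, losses add: H = Σh = 8.580 m

H ≈ 8.58 m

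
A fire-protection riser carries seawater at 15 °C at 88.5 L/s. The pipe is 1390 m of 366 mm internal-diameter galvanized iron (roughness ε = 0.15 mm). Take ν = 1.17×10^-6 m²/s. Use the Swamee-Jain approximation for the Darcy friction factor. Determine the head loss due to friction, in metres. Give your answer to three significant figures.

h_f ≈ 2.46 m

V = 4Q/(πD²) = 4·0.0885/(π·0.366²) = 0.8412 m/s
Re = VD/ν = 0.8412·0.366/1.17×10^-6 = 2.63×10^5 → turbulent
ε/D = 0.15/366 = 4.10×10^-4
Swamee-Jain: f = 0.01798
h_f = f(L/D)V²/(2g) = 0.01798·(1390/0.366)·0.8412²/(2·9.81) = 2.463 m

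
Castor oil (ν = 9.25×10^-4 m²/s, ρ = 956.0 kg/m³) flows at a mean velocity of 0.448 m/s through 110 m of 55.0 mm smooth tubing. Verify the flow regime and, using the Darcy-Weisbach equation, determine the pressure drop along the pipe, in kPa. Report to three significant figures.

Δp ≈ 461 kPa

Re = VD/ν = 0.448·0.05500/9.25×10^-4 = 26.6 → laminar (Re < 2300)
f = 64/Re = 2.403
h_f = f(L/D)V²/(2g) = 2.403·(110/0.05500)·0.448²/(2·9.81) = 49.16 m
Δp = ρg·h_f = 956.0·9.81·49.16 = 461.0 kPa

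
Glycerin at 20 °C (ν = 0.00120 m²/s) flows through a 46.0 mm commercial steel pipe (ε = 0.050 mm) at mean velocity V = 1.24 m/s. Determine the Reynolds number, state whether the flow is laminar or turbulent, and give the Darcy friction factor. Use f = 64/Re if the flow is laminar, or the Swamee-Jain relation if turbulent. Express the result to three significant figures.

Re = VD/ν = 1.240·0.0460/0.00120 = 47.5
Re < 2300 → laminar → f = 64/Re = 1.346

Re ≈ 47.5; laminar; f = 64/Re ≈ 1.35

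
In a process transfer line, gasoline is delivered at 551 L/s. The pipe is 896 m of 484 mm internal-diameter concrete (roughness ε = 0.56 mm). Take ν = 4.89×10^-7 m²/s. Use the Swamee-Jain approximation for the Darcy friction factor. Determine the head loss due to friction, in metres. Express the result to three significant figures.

V = 4Q/(πD²) = 4·0.551/(π·0.484²) = 2.995 m/s
Re = VD/ν = 2.995·0.484/4.89×10^-7 = 2.96×10^6 → turbulent
ε/D = 0.56/484 = 0.00116
Swamee-Jain: f = 0.02049
h_f = f(L/D)V²/(2g) = 0.02049·(896/0.484)·2.995²/(2·9.81) = 17.34 m

h_f ≈ 17.3 m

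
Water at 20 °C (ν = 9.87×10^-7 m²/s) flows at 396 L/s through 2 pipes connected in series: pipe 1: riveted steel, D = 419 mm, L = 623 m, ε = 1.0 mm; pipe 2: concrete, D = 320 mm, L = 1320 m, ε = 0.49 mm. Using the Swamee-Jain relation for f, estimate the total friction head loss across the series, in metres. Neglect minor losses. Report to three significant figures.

H ≈ 128 m

Pipe 1: V = 2.872 m/s, Re = 1.22×10^6, ε/D = 0.00239, f = 0.02476, h_1 = f(L/D)V²/2g = 15.48 m
Pipe 2: V = 4.924 m/s, Re = 1.60×10^6, ε/D = 0.00153, f = 0.02204, h_2 = f(L/D)V²/2g = 112.4 m
Series → Q common, losses add: H = Σh = 127.8 m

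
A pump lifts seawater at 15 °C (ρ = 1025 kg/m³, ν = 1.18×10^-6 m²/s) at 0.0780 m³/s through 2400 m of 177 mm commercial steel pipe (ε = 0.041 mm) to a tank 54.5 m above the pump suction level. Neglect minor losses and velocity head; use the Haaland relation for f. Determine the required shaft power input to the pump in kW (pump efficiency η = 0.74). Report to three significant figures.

V = 4Q/(πD²) = 3.170 m/s; Re = 4.75×10^5; ε/D = 2.32×10^-4; f = 0.01564
h_f = f(L/D)V²/2g = 108.6 m
Total head H = z + h_f = 54.5 + 108.6 = 163.1 m
P_hyd = ρgQH = 1025·9.81·0.0780·163.1 = 127.9 kW
P_shaft = P_hyd/η = 127.9/0.74 = 172.9 kW

P_shaft ≈ 173 kW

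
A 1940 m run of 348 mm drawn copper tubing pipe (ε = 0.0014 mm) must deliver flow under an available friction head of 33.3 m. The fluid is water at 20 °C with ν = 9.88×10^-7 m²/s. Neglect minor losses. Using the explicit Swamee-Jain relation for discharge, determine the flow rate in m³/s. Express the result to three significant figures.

Q ≈ 0.303 m³/s

Swamee-Jain (Type II): Q = -0.965·√(gD⁵h_f/L)·ln[ε/(3.7D) + √(3.17ν²L/(gD³h_f))]
√(gD⁵h_f/L) = √(9.81·0.348⁵·33.3/1940) = 0.02932
ε/(3.7D) = 1.09×10^-6; √(3.17ν²L/(gD³h_f)) = 2.09×10^-5
Q = -0.965·0.02932·ln(2.197×10^-5) = 0.3034 m³/s
Check: V = 3.19 m/s, Re = 1.12×10^6, f = 0.01149, h_f = 33.2 m ≈ 33.3 m ✓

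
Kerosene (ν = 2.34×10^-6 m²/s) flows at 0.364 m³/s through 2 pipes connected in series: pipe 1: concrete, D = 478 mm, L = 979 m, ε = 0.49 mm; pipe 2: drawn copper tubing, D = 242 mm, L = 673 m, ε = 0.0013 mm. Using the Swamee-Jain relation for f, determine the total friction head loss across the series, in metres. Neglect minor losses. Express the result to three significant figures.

H ≈ 116 m

Pipe 1: V = 2.028 m/s, Re = 4.14×10^5, ε/D = 0.00103, f = 0.02059, h_1 = f(L/D)V²/2g = 8.842 m
Pipe 2: V = 7.914 m/s, Re = 8.18×10^5, ε/D = 5.37×10^-6, f = 0.01213, h_2 = f(L/D)V²/2g = 107.7 m
Series → Q common, losses add: H = Σh = 116.5 m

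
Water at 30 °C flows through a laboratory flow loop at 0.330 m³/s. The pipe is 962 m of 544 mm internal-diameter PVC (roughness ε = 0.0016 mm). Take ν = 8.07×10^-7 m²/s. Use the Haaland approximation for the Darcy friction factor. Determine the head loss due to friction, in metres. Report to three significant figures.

V = 4Q/(πD²) = 4·0.330/(π·0.544²) = 1.420 m/s
Re = VD/ν = 1.420·0.544/8.07×10^-7 = 9.57×10^5 → turbulent
ε/D = 0.0016/544 = 2.94×10^-6
Haaland: f = 0.01172
h_f = f(L/D)V²/(2g) = 0.01172·(962/0.544)·1.420²/(2·9.81) = 2.129 m

h_f ≈ 2.13 m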